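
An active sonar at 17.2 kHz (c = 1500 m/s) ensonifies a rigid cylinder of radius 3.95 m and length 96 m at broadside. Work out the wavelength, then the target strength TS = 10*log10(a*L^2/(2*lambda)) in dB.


Step 1: lambda = c/f = 1500/17200 = 0.08721 m
Step 2: TS = 10*log10(a*L^2/(2*lambda)) = 10*log10(3.95*96^2/(2*0.08721)) = 53.2

53.2 dB


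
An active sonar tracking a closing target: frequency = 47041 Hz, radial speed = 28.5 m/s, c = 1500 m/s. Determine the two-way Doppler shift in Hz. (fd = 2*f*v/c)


fd = 2*f*v/c = 2 * 47041 * 28.5 / 1500 = 1787.56

1787.56 Hz


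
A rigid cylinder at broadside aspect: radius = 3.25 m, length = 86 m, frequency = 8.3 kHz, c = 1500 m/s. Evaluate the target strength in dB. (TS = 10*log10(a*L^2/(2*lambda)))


lambda = 1500/8300 = 0.18072 m
TS = 10*log10(3.25*86^2/(2*0.18072)) = 48.23

48.23 dB


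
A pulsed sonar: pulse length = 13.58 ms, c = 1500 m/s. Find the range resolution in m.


dR = c*tau/2 = 1500 * 13.58e-3 / 2 = 10.185

10.185 m


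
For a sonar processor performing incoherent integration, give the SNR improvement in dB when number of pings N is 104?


Gain = 5*log10(104) = 10.09

10.09 dB


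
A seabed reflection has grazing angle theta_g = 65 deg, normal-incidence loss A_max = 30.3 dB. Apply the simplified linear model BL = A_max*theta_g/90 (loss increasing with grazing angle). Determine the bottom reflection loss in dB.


21.88 dB


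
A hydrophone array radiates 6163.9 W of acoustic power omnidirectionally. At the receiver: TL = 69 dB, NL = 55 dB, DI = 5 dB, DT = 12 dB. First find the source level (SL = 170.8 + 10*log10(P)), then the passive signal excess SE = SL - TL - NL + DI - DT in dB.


Step 1: SL = 170.8 + 10*log10(6163.9) = 208.7 dB
Step 2: SE = SL - TL - NL + DI - DT = 208.7 - 69 - 55 + 5 - 12 = 77.7

77.7 dB


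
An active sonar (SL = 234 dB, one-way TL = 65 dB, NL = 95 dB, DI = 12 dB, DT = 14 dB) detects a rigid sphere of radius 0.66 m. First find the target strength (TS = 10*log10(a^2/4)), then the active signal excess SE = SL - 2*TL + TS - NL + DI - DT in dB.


Step 1: TS = 10*log10(0.66^2/4) = -9.63 dB
Step 2: SE = SL - 2*TL + TS - NL + DI - DT = 234 - 2*65 + (-9.63) - 95 + 12 - 14 = -2.63

-2.63 dB


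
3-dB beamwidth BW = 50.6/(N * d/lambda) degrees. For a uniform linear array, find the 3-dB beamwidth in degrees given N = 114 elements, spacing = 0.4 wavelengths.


1.11 deg


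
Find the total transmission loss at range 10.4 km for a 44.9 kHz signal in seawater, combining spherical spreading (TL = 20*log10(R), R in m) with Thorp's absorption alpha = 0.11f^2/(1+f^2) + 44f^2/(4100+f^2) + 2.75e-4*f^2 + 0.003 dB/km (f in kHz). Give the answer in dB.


Step 1 (Thorp): alpha = 0.11*2016.01/(1+2016.01) + 44*2016.01/(4100+2016.01) + 2.75e-4*2016.01 + 0.003 = 15.171 dB/km
Step 2: TL_spread = 20*log10(10400) = 80.34 dB
Step 3: TL_abs = alpha*R = 15.171 * 10.4 = 157.78 dB
Step 4: TL_total = 80.34 + 157.78 = 238.12

238.12 dB


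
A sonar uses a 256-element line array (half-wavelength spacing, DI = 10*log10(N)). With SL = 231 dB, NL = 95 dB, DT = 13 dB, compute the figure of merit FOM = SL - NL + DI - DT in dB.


Step 1: DI = 10*log10(256) = 24.08 dB
Step 2: FOM = SL - NL + DI - DT = 231 - 95 + 24.08 - 13 = 147.08

147.08 dB


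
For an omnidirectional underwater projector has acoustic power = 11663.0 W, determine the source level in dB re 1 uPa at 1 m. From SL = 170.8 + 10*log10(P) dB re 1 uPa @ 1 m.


SL = 170.8 + 10*log10(11663.0) = 170.8 + 40.67 = 211.47

211.47 dB


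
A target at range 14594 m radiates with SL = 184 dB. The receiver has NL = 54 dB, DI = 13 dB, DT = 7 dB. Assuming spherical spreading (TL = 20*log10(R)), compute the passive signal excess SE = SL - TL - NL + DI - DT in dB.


52.72 dB


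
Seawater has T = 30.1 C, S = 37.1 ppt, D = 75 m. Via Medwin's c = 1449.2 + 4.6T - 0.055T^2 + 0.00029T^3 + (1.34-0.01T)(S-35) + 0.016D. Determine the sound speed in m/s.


c = 1449.2 + 4.6*30.1 - 0.055*30.1^2 + 0.00029*30.1^3 + (1.34 - 0.01*30.1)*(37.1 - 35) + 0.016*75 = 1549.12

1549.12 m/s


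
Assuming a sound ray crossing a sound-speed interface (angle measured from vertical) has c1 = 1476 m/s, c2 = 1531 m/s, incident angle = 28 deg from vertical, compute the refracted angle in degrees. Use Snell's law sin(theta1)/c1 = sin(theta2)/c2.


sin(theta2) = (c2/c1)*sin(theta1) = (1531/1476)*sin(28 deg) = 0.48697
theta2 = arcsin(0.48697) = 29.14

29.14 deg


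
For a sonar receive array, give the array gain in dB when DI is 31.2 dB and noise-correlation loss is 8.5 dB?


AG = DI - L_corr = 31.2 - 8.5 = 22.7

22.7 dB


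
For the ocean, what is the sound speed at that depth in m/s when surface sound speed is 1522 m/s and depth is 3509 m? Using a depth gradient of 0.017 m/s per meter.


1581.653 m/s


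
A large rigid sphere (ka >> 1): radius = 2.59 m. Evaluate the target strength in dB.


TS = 10*log10(2.59^2 / 4) = 10*log10(1.677025) = 2.25

2.25 dB


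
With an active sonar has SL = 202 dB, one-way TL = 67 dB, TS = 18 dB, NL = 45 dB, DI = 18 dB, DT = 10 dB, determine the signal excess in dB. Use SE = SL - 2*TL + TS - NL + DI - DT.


49 dB


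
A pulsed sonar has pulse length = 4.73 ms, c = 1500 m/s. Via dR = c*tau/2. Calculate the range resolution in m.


3.5475 m


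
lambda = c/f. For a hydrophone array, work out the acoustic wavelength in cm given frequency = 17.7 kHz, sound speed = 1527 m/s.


lambda = c/f = 1527 / 17700 = 0.0863 m = 8.63 cm

8.63 cm


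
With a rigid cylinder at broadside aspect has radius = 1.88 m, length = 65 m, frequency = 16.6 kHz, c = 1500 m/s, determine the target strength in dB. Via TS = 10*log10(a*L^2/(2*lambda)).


lambda = 1500/16600 = 0.09036 m
TS = 10*log10(1.88*65^2/(2*0.09036)) = 46.43

46.43 dB


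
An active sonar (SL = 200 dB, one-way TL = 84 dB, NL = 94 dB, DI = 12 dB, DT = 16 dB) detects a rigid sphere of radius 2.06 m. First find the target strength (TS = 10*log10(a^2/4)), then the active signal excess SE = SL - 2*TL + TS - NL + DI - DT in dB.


Step 1: TS = 10*log10(2.06^2/4) = 0.26 dB
Step 2: SE = SL - 2*TL + TS - NL + DI - DT = 200 - 2*84 + (0.26) - 94 + 12 - 16 = -65.74

-65.74 dB


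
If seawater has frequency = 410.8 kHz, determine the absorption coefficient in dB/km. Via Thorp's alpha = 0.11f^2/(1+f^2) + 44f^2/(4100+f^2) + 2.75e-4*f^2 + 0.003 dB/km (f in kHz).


f^2 = 168756.64
alpha = 0.11*168756.64/(1+168756.64) + 44*168756.64/(4100+168756.64) + 2.75e-4*168756.64 + 0.003 = 89.477

89.477 dB/km


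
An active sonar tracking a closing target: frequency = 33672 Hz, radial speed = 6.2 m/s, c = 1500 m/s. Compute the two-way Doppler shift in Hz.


fd = 2*f*v/c = 2 * 33672 * 6.2 / 1500 = 278.36

278.36 Hz


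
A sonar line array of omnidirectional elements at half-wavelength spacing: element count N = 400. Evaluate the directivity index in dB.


26.02 dB


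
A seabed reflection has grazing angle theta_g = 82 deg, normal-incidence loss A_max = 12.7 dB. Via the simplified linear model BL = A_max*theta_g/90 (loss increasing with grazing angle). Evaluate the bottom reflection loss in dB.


BL = A_max * theta_g / 90 = 12.7 * 82 / 90 = 11.57

11.57 dB


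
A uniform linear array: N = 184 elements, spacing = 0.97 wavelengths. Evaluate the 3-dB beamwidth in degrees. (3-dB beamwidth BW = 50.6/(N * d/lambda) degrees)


BW = 50.6 / (184 * 0.97) = 50.6 / 178.48 = 0.28

0.28 deg


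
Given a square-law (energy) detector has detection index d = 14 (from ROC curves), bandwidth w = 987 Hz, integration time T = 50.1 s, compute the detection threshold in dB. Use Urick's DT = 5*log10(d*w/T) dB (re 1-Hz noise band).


12.2 dB


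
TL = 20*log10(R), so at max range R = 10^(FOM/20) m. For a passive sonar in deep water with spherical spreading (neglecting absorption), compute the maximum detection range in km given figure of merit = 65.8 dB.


At max range FOM = TL, so 20*log10(R) = 65.8
R = 10^(65.8/20) = 1949.84 m = 1.95 km

1.95 km


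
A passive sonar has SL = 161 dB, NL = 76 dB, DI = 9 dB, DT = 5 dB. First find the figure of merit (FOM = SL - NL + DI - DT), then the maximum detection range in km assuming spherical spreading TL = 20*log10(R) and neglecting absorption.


Step 1: FOM = SL - NL + DI - DT = 161 - 76 + 9 - 5 = 89 dB
Step 2: at max range FOM = TL = 20*log10(R), so R = 10^(89/20) = 28183.83 m = 28.18 km

28.18 km


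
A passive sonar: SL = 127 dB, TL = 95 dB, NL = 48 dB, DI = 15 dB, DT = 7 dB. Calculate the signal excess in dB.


-8 dB


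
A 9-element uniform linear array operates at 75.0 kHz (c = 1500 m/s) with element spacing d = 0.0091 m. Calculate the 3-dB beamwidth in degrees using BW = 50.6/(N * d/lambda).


Step 1: lambda = 1500/75000 = 0.02 m
Step 2: d/lambda = 0.0091/0.02 = 0.455
Step 3: BW = 50.6/(N * d/lambda) = 50.6/(9 * 0.455) = 12.36

12.36 deg


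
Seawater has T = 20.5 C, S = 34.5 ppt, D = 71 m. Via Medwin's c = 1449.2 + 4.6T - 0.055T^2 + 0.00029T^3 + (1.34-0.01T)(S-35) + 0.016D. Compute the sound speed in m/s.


c = 1449.2 + 4.6*20.5 - 0.055*20.5^2 + 0.00029*20.5^3 + (1.34 - 0.01*20.5)*(34.5 - 35) + 0.016*71 = 1523.45

1523.45 m/s


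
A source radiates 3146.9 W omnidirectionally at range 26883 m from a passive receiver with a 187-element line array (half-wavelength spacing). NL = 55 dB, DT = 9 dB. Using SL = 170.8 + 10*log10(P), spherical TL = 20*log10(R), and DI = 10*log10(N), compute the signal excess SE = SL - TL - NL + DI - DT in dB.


75.91 dB


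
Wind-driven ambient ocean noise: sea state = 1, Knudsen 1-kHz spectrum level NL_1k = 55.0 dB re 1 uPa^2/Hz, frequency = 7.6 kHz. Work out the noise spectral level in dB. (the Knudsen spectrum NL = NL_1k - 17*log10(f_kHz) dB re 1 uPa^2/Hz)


NL = NL_1k - 17*log10(f_kHz) = 55.0 - 17*log10(7.6) = 55.0 - (14.97) = 40.03

40.03 dB


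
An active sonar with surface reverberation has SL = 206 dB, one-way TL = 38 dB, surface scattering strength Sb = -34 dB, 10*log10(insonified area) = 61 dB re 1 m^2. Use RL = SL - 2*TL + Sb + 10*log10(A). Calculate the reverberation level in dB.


RL = SL - 2*TL + Sb + 10*log10(A) = 206 - 2*38 + (-34) + 61 = 157

157 dB


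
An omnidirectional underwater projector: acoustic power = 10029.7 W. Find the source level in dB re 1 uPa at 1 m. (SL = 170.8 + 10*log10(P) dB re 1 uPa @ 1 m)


210.81 dB


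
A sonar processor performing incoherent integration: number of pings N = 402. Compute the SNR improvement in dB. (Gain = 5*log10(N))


Gain = 5*log10(402) = 13.02

13.02 dB


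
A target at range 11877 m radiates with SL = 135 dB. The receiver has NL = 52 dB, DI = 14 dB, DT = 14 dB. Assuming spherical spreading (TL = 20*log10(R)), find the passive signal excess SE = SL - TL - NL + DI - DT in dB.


Step 1: TL = 20*log10(11877) = 81.49 dB
Step 2: SE = 135 - 81.49 - 52 + 14 - 14 = 1.51

1.51 dB


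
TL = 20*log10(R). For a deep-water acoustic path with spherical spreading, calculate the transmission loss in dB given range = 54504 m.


94.73 dB


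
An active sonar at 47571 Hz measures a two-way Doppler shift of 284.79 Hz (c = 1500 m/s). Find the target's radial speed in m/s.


From fd = 2*f*v/c, v = c*fd/(2*f) = 1500 * 284.79 / (2*47571) = 4.49

4.49 m/s


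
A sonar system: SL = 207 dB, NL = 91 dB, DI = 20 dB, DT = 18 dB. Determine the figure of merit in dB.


118 dB


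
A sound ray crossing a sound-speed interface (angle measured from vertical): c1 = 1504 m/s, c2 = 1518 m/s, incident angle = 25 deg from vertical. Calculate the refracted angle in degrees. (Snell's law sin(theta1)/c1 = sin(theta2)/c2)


25.25 deg


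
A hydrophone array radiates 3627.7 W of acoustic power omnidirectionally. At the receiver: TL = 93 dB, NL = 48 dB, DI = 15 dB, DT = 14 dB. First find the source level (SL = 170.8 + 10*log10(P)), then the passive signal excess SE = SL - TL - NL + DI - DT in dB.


Step 1: SL = 170.8 + 10*log10(3627.7) = 206.4 dB
Step 2: SE = SL - TL - NL + DI - DT = 206.4 - 93 - 48 + 15 - 14 = 66.4

66.4 dB


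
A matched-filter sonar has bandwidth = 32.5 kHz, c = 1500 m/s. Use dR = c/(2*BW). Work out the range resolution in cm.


dR = c/(2*BW) = 1500 / (2 * 32.5e3) = 0.0231 m = 2.31 cm

2.31 cm


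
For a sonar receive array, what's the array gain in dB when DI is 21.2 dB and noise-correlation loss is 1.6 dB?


AG = DI - L_corr = 21.2 - 1.6 = 19.6

19.6 dB


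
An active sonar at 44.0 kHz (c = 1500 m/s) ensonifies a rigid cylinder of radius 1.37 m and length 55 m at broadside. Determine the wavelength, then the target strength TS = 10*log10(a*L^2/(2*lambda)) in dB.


Step 1: lambda = c/f = 1500/44000 = 0.03409 m
Step 2: TS = 10*log10(a*L^2/(2*lambda)) = 10*log10(1.37*55^2/(2*0.03409)) = 47.84

47.84 dB


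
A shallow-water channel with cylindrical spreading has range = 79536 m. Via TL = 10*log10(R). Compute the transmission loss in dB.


TL = 10*log10(79536) = 49.01

49.01 dB


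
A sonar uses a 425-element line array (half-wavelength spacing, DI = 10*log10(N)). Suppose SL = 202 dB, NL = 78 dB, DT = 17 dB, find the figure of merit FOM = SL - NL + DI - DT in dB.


Step 1: DI = 10*log10(425) = 26.28 dB
Step 2: FOM = SL - NL + DI - DT = 202 - 78 + 26.28 - 17 = 133.28

133.28 dB


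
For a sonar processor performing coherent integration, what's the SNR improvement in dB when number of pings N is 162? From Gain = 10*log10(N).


22.1 dB


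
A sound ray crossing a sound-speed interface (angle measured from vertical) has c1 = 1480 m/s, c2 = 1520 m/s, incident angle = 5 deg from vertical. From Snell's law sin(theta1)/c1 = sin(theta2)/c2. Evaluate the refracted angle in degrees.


sin(theta2) = (c2/c1)*sin(theta1) = (1520/1480)*sin(5 deg) = 0.08951
theta2 = arcsin(0.08951) = 5.14

5.14 deg


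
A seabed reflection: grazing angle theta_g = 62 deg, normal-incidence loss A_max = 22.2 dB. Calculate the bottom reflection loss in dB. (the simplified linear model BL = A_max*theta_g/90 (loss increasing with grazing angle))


BL = A_max * theta_g / 90 = 22.2 * 62 / 90 = 15.29

15.29 dB


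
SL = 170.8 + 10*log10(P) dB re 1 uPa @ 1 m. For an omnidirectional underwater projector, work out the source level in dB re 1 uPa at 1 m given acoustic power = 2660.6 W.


SL = 170.8 + 10*log10(2660.6) = 170.8 + 34.25 = 205.05

205.05 dB


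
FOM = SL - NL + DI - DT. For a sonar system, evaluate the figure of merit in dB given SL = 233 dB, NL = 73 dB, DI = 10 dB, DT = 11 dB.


FOM = SL - NL + DI - DT = 233 - 73 + 10 - 11 = 159

159 dB


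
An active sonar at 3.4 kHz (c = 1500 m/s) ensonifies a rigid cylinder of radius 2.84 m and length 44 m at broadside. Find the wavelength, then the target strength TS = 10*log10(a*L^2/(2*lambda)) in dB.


Step 1: lambda = c/f = 1500/3400 = 0.44118 m
Step 2: TS = 10*log10(a*L^2/(2*lambda)) = 10*log10(2.84*44^2/(2*0.44118)) = 37.95

37.95 dB


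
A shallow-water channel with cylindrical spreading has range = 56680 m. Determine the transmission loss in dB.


47.53 dB


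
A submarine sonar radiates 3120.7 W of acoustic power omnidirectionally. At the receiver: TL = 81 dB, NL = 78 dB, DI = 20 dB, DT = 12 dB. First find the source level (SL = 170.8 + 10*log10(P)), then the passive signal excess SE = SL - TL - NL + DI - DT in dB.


Step 1: SL = 170.8 + 10*log10(3120.7) = 205.74 dB
Step 2: SE = SL - TL - NL + DI - DT = 205.74 - 81 - 78 + 20 - 12 = 54.74

54.74 dB


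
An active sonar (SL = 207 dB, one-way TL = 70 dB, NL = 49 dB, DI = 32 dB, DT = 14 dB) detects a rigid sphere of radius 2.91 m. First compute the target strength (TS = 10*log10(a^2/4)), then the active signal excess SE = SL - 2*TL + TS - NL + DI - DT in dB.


Step 1: TS = 10*log10(2.91^2/4) = 3.26 dB
Step 2: SE = SL - 2*TL + TS - NL + DI - DT = 207 - 2*70 + (3.26) - 49 + 32 - 14 = 39.26

39.26 dB


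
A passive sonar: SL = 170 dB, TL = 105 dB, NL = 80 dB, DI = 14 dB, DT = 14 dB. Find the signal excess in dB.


SE = SL - TL - NL + DI - DT = 170 - 105 - 80 + 14 - 14 = -15

-15 dB


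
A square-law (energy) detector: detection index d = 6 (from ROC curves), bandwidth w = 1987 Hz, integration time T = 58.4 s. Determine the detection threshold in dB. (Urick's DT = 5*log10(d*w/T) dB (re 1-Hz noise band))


DT = 5*log10(d*w/T) = 5*log10(6 * 1987 / 58.4) = 5*log10(204.14) = 11.55

11.55 dB


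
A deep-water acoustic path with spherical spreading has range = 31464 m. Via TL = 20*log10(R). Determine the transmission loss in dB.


TL = 20*log10(31464) = 89.96

89.96 dB


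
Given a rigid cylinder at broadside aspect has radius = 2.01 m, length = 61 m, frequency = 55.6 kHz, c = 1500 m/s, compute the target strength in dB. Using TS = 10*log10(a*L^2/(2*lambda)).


lambda = 1500/55600 = 0.02698 m
TS = 10*log10(2.01*61^2/(2*0.02698)) = 51.42

51.42 dB


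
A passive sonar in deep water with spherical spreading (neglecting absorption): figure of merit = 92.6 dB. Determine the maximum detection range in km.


At max range FOM = TL, so 20*log10(R) = 92.6
R = 10^(92.6/20) = 42657.95 m = 42.66 km

42.66 km


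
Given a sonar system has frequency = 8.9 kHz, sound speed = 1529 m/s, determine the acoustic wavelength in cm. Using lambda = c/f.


17.18 cm


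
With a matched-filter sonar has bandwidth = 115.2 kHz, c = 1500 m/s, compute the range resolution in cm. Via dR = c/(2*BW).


dR = c/(2*BW) = 1500 / (2 * 115.2e3) = 0.0065 m = 0.65 cm

0.65 cm


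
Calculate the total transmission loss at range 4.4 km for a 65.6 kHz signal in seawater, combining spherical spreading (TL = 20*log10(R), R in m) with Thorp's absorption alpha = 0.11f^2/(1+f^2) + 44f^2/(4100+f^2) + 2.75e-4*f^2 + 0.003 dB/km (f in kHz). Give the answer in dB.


Step 1 (Thorp): alpha = 0.11*4303.36/(1+4303.36) + 44*4303.36/(4100+4303.36) + 2.75e-4*4303.36 + 0.003 = 23.8288 dB/km
Step 2: TL_spread = 20*log10(4400) = 72.87 dB
Step 3: TL_abs = alpha*R = 23.8288 * 4.4 = 104.85 dB
Step 4: TL_total = 72.87 + 104.85 = 177.72

177.72 dB


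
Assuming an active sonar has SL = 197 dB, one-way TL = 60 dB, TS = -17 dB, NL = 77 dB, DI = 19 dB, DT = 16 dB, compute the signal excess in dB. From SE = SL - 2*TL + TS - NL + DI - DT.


-14 dB


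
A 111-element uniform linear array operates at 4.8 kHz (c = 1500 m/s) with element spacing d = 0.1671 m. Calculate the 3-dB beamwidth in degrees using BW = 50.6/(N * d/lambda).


Step 1: lambda = 1500/4800 = 0.3125 m
Step 2: d/lambda = 0.1671/0.3125 = 0.5347
Step 3: BW = 50.6/(N * d/lambda) = 50.6/(111 * 0.5347) = 0.85

0.85 deg


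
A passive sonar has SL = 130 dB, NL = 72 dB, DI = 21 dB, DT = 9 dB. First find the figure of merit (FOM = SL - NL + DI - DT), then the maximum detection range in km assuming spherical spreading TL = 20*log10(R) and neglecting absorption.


Step 1: FOM = SL - NL + DI - DT = 130 - 72 + 21 - 9 = 70 dB
Step 2: at max range FOM = TL = 20*log10(R), so R = 10^(70/20) = 3162.28 m = 3.16 km

3.16 km


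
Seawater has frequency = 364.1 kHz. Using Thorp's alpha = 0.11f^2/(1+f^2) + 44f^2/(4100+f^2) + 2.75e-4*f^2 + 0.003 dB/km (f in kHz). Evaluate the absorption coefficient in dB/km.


f^2 = 132568.81
alpha = 0.11*132568.81/(1+132568.81) + 44*132568.81/(4100+132568.81) + 2.75e-4*132568.81 + 0.003 = 79.249

79.249 dB/km


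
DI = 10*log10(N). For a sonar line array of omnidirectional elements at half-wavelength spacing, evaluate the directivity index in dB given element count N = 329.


DI = 10*log10(329) = 25.17

25.17 dB


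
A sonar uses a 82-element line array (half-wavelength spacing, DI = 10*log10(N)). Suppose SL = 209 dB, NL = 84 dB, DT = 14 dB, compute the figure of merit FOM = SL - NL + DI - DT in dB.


130.14 dB


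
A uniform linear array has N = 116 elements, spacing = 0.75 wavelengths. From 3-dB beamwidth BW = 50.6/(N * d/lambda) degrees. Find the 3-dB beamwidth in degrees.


BW = 50.6 / (116 * 0.75) = 50.6 / 87.0 = 0.58

0.58 deg


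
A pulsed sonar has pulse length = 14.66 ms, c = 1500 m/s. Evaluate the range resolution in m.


dR = c*tau/2 = 1500 * 14.66e-3 / 2 = 10.995

10.995 m


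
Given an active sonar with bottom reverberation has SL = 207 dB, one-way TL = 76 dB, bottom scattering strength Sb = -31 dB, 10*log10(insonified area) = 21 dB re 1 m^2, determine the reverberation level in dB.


45 dB


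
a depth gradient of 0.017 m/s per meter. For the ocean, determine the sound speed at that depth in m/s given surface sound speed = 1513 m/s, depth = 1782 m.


1543.294 m/s


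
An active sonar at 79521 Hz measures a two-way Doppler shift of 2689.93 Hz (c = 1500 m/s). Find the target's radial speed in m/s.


From fd = 2*f*v/c, v = c*fd/(2*f) = 1500 * 2689.93 / (2*79521) = 25.37

25.37 m/s


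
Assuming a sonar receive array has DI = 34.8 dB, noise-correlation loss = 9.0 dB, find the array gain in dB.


AG = DI - L_corr = 34.8 - 9.0 = 25.8

25.8 dB


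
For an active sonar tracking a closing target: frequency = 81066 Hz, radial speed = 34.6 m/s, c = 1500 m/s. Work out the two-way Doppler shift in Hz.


3739.84 Hz


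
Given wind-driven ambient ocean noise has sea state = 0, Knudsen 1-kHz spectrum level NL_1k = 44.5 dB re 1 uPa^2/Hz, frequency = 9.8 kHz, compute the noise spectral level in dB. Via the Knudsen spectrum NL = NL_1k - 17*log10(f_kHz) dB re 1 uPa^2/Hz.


NL = NL_1k - 17*log10(f_kHz) = 44.5 - 17*log10(9.8) = 44.5 - (16.85) = 27.65

27.65 dB


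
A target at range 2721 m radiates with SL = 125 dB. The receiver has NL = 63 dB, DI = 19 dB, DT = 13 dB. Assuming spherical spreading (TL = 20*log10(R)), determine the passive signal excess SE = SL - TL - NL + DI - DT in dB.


Step 1: TL = 20*log10(2721) = 68.69 dB
Step 2: SE = 125 - 68.69 - 63 + 19 - 13 = -0.69

-0.69 dB


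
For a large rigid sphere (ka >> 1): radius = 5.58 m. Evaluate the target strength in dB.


8.91 dB


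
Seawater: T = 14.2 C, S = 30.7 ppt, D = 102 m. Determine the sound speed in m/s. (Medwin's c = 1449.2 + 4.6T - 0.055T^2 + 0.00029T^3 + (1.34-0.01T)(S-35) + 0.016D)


c = 1449.2 + 4.6*14.2 - 0.055*14.2^2 + 0.00029*14.2^3 + (1.34 - 0.01*14.2)*(30.7 - 35) + 0.016*102 = 1500.74

1500.74 m/s


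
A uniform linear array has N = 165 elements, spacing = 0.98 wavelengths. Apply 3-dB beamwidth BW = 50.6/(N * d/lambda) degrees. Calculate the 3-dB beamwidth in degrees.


0.31 deg


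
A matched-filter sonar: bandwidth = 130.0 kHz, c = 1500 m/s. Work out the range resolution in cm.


dR = c/(2*BW) = 1500 / (2 * 130.0e3) = 0.0058 m = 0.58 cm

0.58 cm


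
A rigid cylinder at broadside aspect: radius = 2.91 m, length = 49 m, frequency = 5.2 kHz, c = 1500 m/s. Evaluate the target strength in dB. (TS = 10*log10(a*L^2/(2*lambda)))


lambda = 1500/5200 = 0.28846 m
TS = 10*log10(2.91*49^2/(2*0.28846)) = 40.83

40.83 dB


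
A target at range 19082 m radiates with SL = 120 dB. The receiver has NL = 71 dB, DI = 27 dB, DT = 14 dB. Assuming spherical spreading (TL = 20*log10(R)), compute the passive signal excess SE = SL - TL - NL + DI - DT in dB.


-23.61 dB


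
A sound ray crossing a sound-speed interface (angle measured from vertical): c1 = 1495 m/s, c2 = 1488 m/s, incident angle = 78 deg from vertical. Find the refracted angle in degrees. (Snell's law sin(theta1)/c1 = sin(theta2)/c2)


sin(theta2) = (c2/c1)*sin(theta1) = (1488/1495)*sin(78 deg) = 0.97357
theta2 = arcsin(0.97357) = 76.8

76.8 deg


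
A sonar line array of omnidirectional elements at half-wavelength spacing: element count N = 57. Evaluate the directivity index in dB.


DI = 10*log10(57) = 17.56

17.56 dB


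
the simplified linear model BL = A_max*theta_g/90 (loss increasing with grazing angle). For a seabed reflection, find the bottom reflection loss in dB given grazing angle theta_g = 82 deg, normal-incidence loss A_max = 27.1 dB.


24.69 dB


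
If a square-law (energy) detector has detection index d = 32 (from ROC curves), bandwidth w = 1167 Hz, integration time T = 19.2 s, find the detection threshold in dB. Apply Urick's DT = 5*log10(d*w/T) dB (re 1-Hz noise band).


DT = 5*log10(d*w/T) = 5*log10(32 * 1167 / 19.2) = 5*log10(1945.0) = 16.44

16.44 dB


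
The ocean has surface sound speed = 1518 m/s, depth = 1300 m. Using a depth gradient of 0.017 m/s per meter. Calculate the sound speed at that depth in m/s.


1540.1 m/s


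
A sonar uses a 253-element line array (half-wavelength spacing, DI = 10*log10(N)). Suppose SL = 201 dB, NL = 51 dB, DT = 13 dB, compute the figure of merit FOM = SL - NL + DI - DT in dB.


Step 1: DI = 10*log10(253) = 24.03 dB
Step 2: FOM = SL - NL + DI - DT = 201 - 51 + 24.03 - 13 = 161.03

161.03 dB


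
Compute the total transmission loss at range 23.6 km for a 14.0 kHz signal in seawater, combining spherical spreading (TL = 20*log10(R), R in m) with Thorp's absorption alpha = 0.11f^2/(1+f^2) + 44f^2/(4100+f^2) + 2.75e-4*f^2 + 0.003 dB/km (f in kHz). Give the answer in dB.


138.76 dB


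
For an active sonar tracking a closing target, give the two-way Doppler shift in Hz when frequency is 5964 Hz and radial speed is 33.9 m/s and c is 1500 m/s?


269.57 Hz


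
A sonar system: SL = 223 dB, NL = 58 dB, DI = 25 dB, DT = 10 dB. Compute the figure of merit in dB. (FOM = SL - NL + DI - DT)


180 dB


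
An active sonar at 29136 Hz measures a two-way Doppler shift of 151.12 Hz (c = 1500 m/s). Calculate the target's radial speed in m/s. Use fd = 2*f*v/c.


From fd = 2*f*v/c, v = c*fd/(2*f) = 1500 * 151.12 / (2*29136) = 3.89

3.89 m/s


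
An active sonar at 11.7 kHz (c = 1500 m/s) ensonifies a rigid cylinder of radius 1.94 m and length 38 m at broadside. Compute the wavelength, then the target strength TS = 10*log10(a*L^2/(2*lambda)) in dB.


Step 1: lambda = c/f = 1500/11700 = 0.12821 m
Step 2: TS = 10*log10(a*L^2/(2*lambda)) = 10*log10(1.94*38^2/(2*0.12821)) = 40.38

40.38 dB


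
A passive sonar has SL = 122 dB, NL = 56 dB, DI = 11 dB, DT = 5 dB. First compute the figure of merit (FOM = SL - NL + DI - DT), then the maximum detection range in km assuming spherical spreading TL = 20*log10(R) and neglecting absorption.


Step 1: FOM = SL - NL + DI - DT = 122 - 56 + 11 - 5 = 72 dB
Step 2: at max range FOM = TL = 20*log10(R), so R = 10^(72/20) = 3981.07 m = 3.98 km

3.98 km


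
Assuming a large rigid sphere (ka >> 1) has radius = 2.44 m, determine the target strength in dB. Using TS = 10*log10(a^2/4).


1.73 dB


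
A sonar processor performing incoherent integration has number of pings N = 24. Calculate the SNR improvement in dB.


Gain = 5*log10(24) = 6.9

6.9 dB


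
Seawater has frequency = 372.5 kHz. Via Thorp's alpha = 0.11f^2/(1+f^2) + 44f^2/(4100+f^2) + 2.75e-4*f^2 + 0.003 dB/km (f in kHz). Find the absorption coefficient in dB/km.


f^2 = 138756.25
alpha = 0.11*138756.25/(1+138756.25) + 44*138756.25/(4100+138756.25) + 2.75e-4*138756.25 + 0.003 = 81.008

81.008 dB/km


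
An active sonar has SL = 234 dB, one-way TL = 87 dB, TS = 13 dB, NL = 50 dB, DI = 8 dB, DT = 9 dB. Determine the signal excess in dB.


SE = SL - 2*TL + TS - NL + DI - DT = 234 - 2*87 + (13) - 50 + 8 - 9 = 22

22 dB


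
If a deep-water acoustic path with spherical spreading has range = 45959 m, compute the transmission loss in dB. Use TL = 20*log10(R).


93.25 dB


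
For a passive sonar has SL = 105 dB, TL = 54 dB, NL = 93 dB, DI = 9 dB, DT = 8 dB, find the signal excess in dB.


SE = SL - TL - NL + DI - DT = 105 - 54 - 93 + 9 - 8 = -41

-41 dB


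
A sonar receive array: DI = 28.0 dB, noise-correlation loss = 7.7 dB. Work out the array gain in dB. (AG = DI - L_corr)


AG = DI - L_corr = 28.0 - 7.7 = 20.3

20.3 dB


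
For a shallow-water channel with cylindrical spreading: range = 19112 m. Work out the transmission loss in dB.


42.81 dB


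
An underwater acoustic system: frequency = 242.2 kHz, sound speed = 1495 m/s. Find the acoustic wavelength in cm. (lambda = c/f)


lambda = c/f = 1495 / 242200 = 0.0062 m = 0.62 cm

0.62 cm


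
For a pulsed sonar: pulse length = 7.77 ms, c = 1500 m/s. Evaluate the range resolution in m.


dR = c*tau/2 = 1500 * 7.77e-3 / 2 = 5.8275

5.8275 m


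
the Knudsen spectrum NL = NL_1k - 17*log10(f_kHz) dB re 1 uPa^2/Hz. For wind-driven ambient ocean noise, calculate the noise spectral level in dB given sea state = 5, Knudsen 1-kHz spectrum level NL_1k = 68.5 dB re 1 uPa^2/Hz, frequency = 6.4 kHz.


NL = NL_1k - 17*log10(f_kHz) = 68.5 - 17*log10(6.4) = 68.5 - (13.71) = 54.79

54.79 dB


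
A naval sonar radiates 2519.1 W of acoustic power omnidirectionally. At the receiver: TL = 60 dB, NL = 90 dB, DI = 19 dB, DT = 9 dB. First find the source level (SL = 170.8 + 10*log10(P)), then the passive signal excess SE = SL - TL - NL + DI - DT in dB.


Step 1: SL = 170.8 + 10*log10(2519.1) = 204.81 dB
Step 2: SE = SL - TL - NL + DI - DT = 204.81 - 60 - 90 + 19 - 9 = 64.81

64.81 dB


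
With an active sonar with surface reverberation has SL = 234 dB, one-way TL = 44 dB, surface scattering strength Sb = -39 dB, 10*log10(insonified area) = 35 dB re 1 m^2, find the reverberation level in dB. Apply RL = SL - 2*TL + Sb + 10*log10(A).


RL = SL - 2*TL + Sb + 10*log10(A) = 234 - 2*44 + (-39) + 35 = 142

142 dB


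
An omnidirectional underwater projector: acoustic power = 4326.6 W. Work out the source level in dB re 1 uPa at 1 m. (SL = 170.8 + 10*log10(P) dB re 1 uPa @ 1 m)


SL = 170.8 + 10*log10(4326.6) = 170.8 + 36.36 = 207.16

207.16 dB


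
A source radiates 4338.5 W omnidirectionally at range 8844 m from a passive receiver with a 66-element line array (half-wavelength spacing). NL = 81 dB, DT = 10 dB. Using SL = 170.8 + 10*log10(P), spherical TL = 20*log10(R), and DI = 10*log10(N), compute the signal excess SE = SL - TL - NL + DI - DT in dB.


Step 1: SL = 170.8 + 10*log10(4338.5) = 207.17 dB
Step 2: TL = 20*log10(8844) = 78.93 dB
Step 3: DI = 10*log10(66) = 18.2 dB
Step 4: SE = SL - TL - NL + DI - DT = 207.17 - 78.93 - 81 + 18.2 - 10 = 55.44

55.44 dB


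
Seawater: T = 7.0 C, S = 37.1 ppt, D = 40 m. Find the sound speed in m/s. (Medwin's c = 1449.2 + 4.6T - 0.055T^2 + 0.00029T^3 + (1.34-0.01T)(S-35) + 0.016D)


1482.11 m/s


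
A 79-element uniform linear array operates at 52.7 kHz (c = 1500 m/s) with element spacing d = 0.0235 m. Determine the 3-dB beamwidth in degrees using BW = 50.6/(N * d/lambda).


Step 1: lambda = 1500/52700 = 0.02846 m
Step 2: d/lambda = 0.0235/0.02846 = 0.8257
Step 3: BW = 50.6/(N * d/lambda) = 50.6/(79 * 0.8257) = 0.78

0.78 deg


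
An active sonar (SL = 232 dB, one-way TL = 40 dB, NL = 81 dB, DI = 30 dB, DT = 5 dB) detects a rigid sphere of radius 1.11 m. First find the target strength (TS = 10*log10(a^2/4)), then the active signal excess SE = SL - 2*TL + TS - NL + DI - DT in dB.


Step 1: TS = 10*log10(1.11^2/4) = -5.11 dB
Step 2: SE = SL - 2*TL + TS - NL + DI - DT = 232 - 2*40 + (-5.11) - 81 + 30 - 5 = 90.89

90.89 dB


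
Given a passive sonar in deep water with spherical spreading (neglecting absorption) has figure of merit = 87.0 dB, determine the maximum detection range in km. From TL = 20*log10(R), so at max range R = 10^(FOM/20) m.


At max range FOM = TL, so 20*log10(R) = 87.0
R = 10^(87.0/20) = 22387.21 m = 22.39 km

22.39 km


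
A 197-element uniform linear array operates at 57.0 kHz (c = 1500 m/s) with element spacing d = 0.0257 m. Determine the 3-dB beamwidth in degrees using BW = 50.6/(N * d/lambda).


Step 1: lambda = 1500/57000 = 0.02632 m
Step 2: d/lambda = 0.0257/0.02632 = 0.9764
Step 3: BW = 50.6/(N * d/lambda) = 50.6/(197 * 0.9764) = 0.26

0.26 deg


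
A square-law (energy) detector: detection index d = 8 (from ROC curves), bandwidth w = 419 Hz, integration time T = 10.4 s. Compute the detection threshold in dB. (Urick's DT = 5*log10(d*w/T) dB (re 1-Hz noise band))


DT = 5*log10(d*w/T) = 5*log10(8 * 419 / 10.4) = 5*log10(322.31) = 12.54

12.54 dB


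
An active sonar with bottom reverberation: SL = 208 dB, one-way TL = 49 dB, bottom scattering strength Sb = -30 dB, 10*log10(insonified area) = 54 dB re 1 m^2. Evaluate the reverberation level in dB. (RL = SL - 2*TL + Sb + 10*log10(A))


RL = SL - 2*TL + Sb + 10*log10(A) = 208 - 2*49 + (-30) + 54 = 134

134 dB


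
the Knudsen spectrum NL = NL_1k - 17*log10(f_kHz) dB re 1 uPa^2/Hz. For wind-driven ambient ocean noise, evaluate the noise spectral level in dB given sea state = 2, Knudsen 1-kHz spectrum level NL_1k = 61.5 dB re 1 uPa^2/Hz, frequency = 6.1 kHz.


NL = NL_1k - 17*log10(f_kHz) = 61.5 - 17*log10(6.1) = 61.5 - (13.35) = 48.15

48.15 dB


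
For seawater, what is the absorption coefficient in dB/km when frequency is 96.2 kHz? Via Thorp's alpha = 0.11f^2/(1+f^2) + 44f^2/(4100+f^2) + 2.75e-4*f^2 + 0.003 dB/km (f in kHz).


33.149 dB/km


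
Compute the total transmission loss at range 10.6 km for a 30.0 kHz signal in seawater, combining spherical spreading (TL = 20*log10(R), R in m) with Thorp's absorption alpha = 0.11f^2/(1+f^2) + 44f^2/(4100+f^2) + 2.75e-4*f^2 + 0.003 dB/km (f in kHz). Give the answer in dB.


168.28 dB


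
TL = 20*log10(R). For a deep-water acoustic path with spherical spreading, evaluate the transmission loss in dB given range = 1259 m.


TL = 20*log10(1259) = 62.0

62.0 dB


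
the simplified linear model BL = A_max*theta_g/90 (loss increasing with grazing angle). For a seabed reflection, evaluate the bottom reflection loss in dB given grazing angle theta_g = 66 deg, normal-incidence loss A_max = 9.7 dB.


BL = A_max * theta_g / 90 = 9.7 * 66 / 90 = 7.11

7.11 dB


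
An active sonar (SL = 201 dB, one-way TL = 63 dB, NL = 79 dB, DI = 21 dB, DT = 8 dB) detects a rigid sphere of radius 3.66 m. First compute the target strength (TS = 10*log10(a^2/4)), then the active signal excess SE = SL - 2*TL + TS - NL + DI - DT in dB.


Step 1: TS = 10*log10(3.66^2/4) = 5.25 dB
Step 2: SE = SL - 2*TL + TS - NL + DI - DT = 201 - 2*63 + (5.25) - 79 + 21 - 8 = 14.25

14.25 dB


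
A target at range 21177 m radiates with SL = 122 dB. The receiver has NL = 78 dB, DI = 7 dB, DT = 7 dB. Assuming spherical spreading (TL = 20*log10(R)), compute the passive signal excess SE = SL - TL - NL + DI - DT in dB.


Step 1: TL = 20*log10(21177) = 86.52 dB
Step 2: SE = 122 - 86.52 - 78 + 7 - 7 = -42.52

-42.52 dB


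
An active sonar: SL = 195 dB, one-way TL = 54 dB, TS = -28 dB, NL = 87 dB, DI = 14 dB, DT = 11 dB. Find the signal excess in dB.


SE = SL - 2*TL + TS - NL + DI - DT = 195 - 2*54 + (-28) - 87 + 14 - 11 = -25

-25 dB


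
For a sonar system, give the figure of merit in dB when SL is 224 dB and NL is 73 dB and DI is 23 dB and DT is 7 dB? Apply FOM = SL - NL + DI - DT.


167 dB


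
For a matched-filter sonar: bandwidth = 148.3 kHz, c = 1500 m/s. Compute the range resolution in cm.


dR = c/(2*BW) = 1500 / (2 * 148.3e3) = 0.0051 m = 0.51 cm

0.51 cm


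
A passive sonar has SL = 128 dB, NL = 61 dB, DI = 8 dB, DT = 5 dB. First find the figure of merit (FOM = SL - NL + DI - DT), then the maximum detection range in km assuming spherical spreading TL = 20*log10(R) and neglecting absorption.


Step 1: FOM = SL - NL + DI - DT = 128 - 61 + 8 - 5 = 70 dB
Step 2: at max range FOM = TL = 20*log10(R), so R = 10^(70/20) = 3162.28 m = 3.16 km

3.16 km


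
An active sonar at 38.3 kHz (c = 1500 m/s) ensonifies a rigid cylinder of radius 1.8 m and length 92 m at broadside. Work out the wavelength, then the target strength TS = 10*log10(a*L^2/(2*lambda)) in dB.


Step 1: lambda = c/f = 1500/38300 = 0.03916 m
Step 2: TS = 10*log10(a*L^2/(2*lambda)) = 10*log10(1.8*92^2/(2*0.03916)) = 52.89

52.89 dB


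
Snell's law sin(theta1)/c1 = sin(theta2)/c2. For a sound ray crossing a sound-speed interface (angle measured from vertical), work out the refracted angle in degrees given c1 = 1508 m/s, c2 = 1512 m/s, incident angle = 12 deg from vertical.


sin(theta2) = (c2/c1)*sin(theta1) = (1512/1508)*sin(12 deg) = 0.20846
theta2 = arcsin(0.20846) = 12.03

12.03 deg


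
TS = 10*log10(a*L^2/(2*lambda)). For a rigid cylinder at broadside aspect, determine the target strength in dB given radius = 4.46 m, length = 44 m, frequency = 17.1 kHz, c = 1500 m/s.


lambda = 1500/17100 = 0.08772 m
TS = 10*log10(4.46*44^2/(2*0.08772)) = 46.92

46.92 dB


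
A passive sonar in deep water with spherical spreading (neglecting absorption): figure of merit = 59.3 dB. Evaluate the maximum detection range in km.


At max range FOM = TL, so 20*log10(R) = 59.3
R = 10^(59.3/20) = 922.57 m = 0.92 km

0.92 km


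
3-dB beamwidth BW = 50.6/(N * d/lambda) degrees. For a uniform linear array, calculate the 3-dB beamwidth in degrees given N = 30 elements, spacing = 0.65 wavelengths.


BW = 50.6 / (30 * 0.65) = 50.6 / 19.5 = 2.59

2.59 deg


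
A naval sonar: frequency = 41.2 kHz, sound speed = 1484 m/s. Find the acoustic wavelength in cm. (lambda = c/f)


lambda = c/f = 1484 / 41200 = 0.036 m = 3.6 cm

3.6 cm


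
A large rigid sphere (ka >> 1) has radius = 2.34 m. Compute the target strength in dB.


1.36 dB


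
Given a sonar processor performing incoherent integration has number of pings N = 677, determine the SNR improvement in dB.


Gain = 5*log10(677) = 14.15

14.15 dB


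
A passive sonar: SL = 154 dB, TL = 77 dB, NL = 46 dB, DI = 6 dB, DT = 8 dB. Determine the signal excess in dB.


29 dB


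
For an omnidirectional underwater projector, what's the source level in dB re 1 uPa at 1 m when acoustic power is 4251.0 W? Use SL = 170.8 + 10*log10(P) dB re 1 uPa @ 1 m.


SL = 170.8 + 10*log10(4251.0) = 170.8 + 36.28 = 207.08

207.08 dB


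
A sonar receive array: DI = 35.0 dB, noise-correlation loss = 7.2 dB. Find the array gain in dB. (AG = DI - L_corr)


27.8 dB


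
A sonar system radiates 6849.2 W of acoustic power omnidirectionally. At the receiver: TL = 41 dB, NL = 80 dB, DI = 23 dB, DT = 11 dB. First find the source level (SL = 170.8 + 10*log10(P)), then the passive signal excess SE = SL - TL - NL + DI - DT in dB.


Step 1: SL = 170.8 + 10*log10(6849.2) = 209.16 dB
Step 2: SE = SL - TL - NL + DI - DT = 209.16 - 41 - 80 + 23 - 11 = 100.16

100.16 dB


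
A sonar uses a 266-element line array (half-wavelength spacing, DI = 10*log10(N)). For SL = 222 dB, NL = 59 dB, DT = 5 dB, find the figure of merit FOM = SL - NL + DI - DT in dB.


Step 1: DI = 10*log10(266) = 24.25 dB
Step 2: FOM = SL - NL + DI - DT = 222 - 59 + 24.25 - 5 = 182.25

182.25 dB


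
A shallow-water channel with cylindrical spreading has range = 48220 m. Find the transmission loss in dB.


TL = 10*log10(48220) = 46.83

46.83 dB


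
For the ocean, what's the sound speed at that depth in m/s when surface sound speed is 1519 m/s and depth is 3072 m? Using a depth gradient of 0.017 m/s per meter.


1571.224 m/s


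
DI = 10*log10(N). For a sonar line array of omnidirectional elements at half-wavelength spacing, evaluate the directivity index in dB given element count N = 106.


DI = 10*log10(106) = 20.25

20.25 dB


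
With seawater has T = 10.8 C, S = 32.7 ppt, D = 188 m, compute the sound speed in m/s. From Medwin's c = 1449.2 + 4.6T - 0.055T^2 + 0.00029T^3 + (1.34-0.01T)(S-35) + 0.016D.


1493.0 m/s


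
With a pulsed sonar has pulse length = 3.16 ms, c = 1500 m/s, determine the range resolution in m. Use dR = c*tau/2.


dR = c*tau/2 = 1500 * 3.16e-3 / 2 = 2.37

2.37 m


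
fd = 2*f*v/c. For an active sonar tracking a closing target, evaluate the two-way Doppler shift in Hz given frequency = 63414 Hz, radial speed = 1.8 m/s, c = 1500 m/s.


152.19 Hz


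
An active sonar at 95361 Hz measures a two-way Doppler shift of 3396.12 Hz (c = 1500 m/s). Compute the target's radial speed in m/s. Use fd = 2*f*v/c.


From fd = 2*f*v/c, v = c*fd/(2*f) = 1500 * 3396.12 / (2*95361) = 26.71

26.71 m/s
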